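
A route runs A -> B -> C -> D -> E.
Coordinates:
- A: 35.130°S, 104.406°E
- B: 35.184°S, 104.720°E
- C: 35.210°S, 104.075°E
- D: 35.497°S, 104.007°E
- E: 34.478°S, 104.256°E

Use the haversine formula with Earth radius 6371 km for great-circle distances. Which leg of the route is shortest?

Leg distances:
A→B: 29.2 km
B→C: 58.7 km
C→D: 32.5 km
D→E: 115.6 km
The shortest leg is A–B at 29.2 km.

A–B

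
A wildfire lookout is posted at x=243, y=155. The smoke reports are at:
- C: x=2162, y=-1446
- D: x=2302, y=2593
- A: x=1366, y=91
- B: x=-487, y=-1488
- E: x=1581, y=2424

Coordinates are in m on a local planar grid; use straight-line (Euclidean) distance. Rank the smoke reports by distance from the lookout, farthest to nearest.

D, E, C, B, A

Computing each straight-line distance from x=243, y=155:
D x=2302, y=2593: 3191.1 m
E x=1581, y=2424: 2634.1 m
C x=2162, y=-1446: 2499.2 m
B x=-487, y=-1488: 1797.9 m
A x=1366, y=91: 1124.8 m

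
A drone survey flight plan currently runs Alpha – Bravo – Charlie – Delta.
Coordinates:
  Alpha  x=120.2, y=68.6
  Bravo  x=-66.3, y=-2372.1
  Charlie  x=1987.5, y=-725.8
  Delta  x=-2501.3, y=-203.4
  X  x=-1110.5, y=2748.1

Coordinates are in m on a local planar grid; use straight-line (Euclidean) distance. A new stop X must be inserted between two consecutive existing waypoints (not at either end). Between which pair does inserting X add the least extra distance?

Added distance for inserting X between each consecutive pair:
Alpha–Bravo: 5726.4 m
Bravo–Charlie: 7248.0 m
Charlie–Delta: 3398.3 m
Smallest added distance is 3398.3 m, inserting between Charlie and Delta.

between Charlie and Delta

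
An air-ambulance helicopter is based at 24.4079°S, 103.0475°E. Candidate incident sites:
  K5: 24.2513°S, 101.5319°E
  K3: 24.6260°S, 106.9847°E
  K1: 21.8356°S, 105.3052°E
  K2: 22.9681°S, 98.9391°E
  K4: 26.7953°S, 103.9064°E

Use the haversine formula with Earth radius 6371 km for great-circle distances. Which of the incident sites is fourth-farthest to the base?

K4

Distance to each, sorted:
K2: 447.9 km
K3: 399.0 km
K1: 367.6 km
K4: 279.1 km
K5: 154.5 km
The fourth-farthest is K4 at 279.1 km.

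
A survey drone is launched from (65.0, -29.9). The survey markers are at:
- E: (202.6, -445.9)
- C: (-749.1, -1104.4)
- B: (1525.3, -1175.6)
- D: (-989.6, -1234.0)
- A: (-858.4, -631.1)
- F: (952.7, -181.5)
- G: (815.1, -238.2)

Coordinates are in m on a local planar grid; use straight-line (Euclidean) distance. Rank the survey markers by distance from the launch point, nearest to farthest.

E, G, F, A, C, D, B

Computing each straight-line distance from (65.0, -29.9):
E (202.6, -445.9): 438.2 m
G (815.1, -238.2): 778.5 m
F (952.7, -181.5): 900.6 m
A (-858.4, -631.1): 1101.9 m
C (-749.1, -1104.4): 1348.1 m
D (-989.6, -1234.0): 1600.6 m
B (1525.3, -1175.6): 1856.1 m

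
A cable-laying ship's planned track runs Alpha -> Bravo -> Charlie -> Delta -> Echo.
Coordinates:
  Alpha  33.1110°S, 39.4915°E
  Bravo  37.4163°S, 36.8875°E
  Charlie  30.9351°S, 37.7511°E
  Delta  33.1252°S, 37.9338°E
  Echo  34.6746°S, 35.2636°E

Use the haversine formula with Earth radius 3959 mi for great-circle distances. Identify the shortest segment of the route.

Charlie–Delta

Leg distances:
Alpha→Bravo: 331.7 mi
Bravo→Charlie: 450.5 mi
Charlie→Delta: 151.7 mi
Delta→Echo: 186.8 mi
The shortest leg is Charlie–Delta at 151.7 mi.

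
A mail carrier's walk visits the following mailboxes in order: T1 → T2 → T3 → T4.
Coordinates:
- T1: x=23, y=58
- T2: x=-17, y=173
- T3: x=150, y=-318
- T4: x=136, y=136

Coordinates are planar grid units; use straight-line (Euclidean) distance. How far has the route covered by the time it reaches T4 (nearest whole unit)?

1095

Leg distances:
T1→T2: 121.8  (cumulative 121.8)
T2→T3: 518.6  (cumulative 640.4)
T3→T4: 454.2  (cumulative 1094.6)
Cumulative distance at T4 ≈ 1095.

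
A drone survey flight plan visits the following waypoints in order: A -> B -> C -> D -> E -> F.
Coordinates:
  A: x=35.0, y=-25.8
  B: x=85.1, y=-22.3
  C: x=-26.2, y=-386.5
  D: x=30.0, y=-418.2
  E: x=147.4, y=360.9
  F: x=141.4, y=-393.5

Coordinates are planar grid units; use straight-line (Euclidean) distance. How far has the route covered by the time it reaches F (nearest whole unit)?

2038

Leg distances:
A→B: 50.2  (cumulative 50.2)
B→C: 380.8  (cumulative 431.0)
C→D: 64.5  (cumulative 495.6)
D→E: 787.9  (cumulative 1283.5)
E→F: 754.4  (cumulative 2037.9)
Cumulative distance at F ≈ 2038.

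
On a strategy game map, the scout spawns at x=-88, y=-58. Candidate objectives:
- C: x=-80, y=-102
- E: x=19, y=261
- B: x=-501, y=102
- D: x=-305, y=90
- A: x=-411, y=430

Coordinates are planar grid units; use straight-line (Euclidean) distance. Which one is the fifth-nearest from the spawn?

A

Distance to each, sorted:
C: 44.7
D: 262.7
E: 336.5
B: 442.9
A: 585.2
The fifth-nearest is A at 585.2.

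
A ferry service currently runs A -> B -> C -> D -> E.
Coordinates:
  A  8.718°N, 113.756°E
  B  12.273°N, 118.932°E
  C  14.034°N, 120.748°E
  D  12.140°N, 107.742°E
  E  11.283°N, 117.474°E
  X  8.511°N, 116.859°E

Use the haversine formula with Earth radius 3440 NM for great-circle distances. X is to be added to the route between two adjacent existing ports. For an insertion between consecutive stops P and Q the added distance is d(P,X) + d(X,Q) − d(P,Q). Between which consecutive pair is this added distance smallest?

Added distance for inserting X between each consecutive pair:
A–B: 68.8 NM
B–C: 510.0 NM
C–D: 214.8 NM
D–E: 176.8 NM
Smallest added distance is 68.8 NM, inserting between A and B.

between A and B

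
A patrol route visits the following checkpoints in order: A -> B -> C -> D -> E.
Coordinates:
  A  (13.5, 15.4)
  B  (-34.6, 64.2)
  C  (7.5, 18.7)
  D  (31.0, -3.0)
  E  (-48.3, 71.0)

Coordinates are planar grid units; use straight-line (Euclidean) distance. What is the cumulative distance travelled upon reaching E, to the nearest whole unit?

271

Leg distances:
A→B: 68.5  (cumulative 68.5)
B→C: 62.0  (cumulative 130.5)
C→D: 32.0  (cumulative 162.5)
D→E: 108.5  (cumulative 271.0)
Cumulative distance at E ≈ 271.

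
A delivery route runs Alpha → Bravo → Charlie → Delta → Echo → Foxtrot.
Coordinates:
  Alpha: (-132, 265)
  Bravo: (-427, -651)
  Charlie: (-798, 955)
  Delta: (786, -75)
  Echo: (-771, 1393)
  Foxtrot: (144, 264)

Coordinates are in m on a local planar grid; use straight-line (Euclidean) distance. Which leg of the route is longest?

Delta–Echo

Leg distances:
Alpha→Bravo: 962.3 m
Bravo→Charlie: 1648.3 m
Charlie→Delta: 1889.4 m
Delta→Echo: 2139.9 m
Echo→Foxtrot: 1453.2 m
The longest leg is Delta–Echo at 2139.9 m.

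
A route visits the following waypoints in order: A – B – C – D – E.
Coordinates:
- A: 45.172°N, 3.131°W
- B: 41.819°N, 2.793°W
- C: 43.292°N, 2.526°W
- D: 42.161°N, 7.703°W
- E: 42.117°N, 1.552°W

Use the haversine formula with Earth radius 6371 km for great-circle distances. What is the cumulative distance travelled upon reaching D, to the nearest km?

Leg distances:
A→B: 373.8 km  (cumulative 373.8 km)
B→C: 165.2 km  (cumulative 539.1 km)
C→D: 441.1 km  (cumulative 980.2 km)
Cumulative distance at D ≈ 980 km.

980 km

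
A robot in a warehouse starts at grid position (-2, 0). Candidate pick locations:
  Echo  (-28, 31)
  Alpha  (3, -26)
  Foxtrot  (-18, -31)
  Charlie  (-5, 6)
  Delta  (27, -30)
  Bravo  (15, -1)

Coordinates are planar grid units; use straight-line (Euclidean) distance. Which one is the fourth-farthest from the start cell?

Distance to each, sorted:
Delta: 41.7
Echo: 40.5
Foxtrot: 34.9
Alpha: 26.5
Bravo: 17.0
Charlie: 6.7
The fourth-farthest is Alpha at 26.5.

Alpha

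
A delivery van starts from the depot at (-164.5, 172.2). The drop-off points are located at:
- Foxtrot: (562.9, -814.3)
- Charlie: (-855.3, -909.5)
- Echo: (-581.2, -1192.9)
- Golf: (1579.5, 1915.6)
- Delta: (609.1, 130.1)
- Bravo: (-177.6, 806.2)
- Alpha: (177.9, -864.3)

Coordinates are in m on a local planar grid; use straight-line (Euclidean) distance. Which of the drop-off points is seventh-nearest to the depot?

Golf

Distances from the depot ((-164.5, 172.2)):
Bravo: 634.1 m
Delta: 774.7 m
Alpha: 1091.6 m
Foxtrot: 1225.7 m
Charlie: 1283.5 m
Echo: 1427.3 m
Golf: 2466.0 m
The seventh-nearest is Golf at 2466.0 m.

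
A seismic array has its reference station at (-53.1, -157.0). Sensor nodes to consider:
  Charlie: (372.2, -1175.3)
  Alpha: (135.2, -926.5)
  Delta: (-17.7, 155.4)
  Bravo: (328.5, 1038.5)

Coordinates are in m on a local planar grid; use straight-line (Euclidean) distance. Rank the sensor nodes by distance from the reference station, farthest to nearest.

Computing each straight-line distance from (-53.1, -157.0):
Bravo (328.5, 1038.5): 1254.9 m
Charlie (372.2, -1175.3): 1103.5 m
Alpha (135.2, -926.5): 792.2 m
Delta (-17.7, 155.4): 314.4 m

Bravo, Charlie, Alpha, Delta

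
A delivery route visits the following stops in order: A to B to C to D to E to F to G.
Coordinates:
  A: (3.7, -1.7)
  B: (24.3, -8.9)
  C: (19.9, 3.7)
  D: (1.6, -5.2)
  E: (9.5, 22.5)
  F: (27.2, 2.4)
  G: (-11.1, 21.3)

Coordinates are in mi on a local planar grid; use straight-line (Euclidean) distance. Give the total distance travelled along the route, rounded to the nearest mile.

154 mi

Leg distances:
A→B: 21.8 mi  (cumulative 21.8 mi)
B→C: 13.3 mi  (cumulative 35.2 mi)
C→D: 20.3 mi  (cumulative 55.5 mi)
D→E: 28.8 mi  (cumulative 84.3 mi)
E→F: 26.8 mi  (cumulative 111.1 mi)
F→G: 42.7 mi  (cumulative 153.8 mi)
Total route length ≈ 154 mi.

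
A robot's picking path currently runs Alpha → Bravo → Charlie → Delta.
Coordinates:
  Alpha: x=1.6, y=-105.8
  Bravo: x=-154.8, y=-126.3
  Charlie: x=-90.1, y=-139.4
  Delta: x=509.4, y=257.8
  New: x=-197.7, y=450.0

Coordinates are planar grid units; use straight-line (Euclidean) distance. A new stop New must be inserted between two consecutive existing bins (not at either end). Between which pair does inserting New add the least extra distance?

Added distance for inserting New between each consecutive pair:
Alpha–Bravo: 1010.6
Bravo–Charlie: 1111.0
Charlie–Delta: 612.8
Smallest added distance is 612.8, inserting between Charlie and Delta.

between Charlie and Delta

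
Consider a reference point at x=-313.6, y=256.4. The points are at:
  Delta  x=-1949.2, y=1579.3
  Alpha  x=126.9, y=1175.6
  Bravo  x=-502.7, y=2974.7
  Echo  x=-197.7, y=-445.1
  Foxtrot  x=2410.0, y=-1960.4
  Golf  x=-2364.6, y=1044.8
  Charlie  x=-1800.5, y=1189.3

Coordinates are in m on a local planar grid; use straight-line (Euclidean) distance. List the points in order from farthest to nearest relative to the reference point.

Foxtrot, Bravo, Golf, Delta, Charlie, Alpha, Echo

Distances from the reference point:
Foxtrot x=2410.0, y=-1960.4: 3511.7 m
Bravo x=-502.7, y=2974.7: 2724.9 m
Golf x=-2364.6, y=1044.8: 2197.3 m
Delta x=-1949.2, y=1579.3: 2103.6 m
Charlie x=-1800.5, y=1189.3: 1755.3 m
Alpha x=126.9, y=1175.6: 1019.3 m
Echo x=-197.7, y=-445.1: 711.0 m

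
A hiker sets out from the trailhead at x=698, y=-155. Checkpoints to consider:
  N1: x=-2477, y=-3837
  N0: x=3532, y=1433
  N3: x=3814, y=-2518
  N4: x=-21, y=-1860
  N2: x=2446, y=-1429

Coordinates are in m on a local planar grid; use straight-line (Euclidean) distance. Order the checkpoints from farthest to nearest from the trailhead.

Distance from the trailhead at x=698, y=-155 to each:
N1 x=-2477, y=-3837: 4861.9 m
N3 x=3814, y=-2518: 3910.7 m
N0 x=3532, y=1433: 3248.6 m
N2 x=2446, y=-1429: 2163.0 m
N4 x=-21, y=-1860: 1850.4 m

N1, N3, N0, N2, N4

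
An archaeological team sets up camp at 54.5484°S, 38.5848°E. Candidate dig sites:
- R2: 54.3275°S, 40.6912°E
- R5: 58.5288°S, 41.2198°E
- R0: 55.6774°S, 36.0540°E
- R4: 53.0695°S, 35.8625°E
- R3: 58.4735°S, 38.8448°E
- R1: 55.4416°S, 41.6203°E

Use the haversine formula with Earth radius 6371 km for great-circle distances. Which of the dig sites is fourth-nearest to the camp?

R4

Distance to each, sorted:
R2: 138.4 km
R0: 204.1 km
R1: 217.6 km
R4: 242.8 km
R3: 436.7 km
R5: 471.1 km
The fourth-nearest is R4 at 242.8 km.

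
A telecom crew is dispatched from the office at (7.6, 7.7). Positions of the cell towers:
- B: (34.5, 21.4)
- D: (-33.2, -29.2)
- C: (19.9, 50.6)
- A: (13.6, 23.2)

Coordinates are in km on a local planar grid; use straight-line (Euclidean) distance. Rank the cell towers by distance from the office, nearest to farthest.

A, B, C, D

Distance from the office at (7.6, 7.7) to each:
A (13.6, 23.2): 16.6 km
B (34.5, 21.4): 30.2 km
C (19.9, 50.6): 44.6 km
D (-33.2, -29.2): 55.0 km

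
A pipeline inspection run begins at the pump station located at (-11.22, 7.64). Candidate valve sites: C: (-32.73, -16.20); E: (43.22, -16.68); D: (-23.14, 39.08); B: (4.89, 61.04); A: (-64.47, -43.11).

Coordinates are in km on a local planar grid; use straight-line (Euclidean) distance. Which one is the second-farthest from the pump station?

E

Distance to each, sorted:
A: 73.6 km
E: 59.6 km
B: 55.8 km
D: 33.6 km
C: 32.1 km
The second-farthest is E at 59.6 km.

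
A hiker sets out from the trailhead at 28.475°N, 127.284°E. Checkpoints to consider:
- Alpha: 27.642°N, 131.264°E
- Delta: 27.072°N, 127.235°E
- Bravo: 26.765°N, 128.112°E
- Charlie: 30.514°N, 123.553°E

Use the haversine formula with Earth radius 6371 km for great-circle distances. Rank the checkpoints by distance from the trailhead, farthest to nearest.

Charlie, Alpha, Bravo, Delta

Computing each great-circle distance from 28.475°N, 127.284°E:
Charlie 30.514°N, 123.553°E: 426.3 km
Alpha 27.642°N, 131.264°E: 401.4 km
Bravo 26.765°N, 128.112°E: 206.9 km
Delta 27.072°N, 127.235°E: 156.1 km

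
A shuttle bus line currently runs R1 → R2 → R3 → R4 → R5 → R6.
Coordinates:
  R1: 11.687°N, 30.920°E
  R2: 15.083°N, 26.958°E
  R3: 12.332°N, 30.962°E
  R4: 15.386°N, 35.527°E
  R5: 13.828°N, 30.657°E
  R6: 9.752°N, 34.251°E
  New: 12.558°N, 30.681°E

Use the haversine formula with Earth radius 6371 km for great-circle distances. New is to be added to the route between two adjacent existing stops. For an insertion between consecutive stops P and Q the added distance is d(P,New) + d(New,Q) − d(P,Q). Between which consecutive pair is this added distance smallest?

Added distance for inserting New between each consecutive pair:
R1–R2: 19.4 km
R2–R3: 0.1 km
R3–R4: 51.2 km
R4–R5: 199.5 km
R5–R6: 41.6 km
Smallest added distance is 0.1 km, inserting between R2 and R3.

between R2 and R3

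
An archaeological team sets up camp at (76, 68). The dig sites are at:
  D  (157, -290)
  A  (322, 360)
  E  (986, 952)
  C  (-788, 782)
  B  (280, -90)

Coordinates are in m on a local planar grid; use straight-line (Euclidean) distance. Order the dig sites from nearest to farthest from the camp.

B, D, A, C, E

Computing each straight-line distance from (76, 68):
B (280, -90): 258.0 m
D (157, -290): 367.0 m
A (322, 360): 381.8 m
C (-788, 782): 1120.8 m
E (986, 952): 1268.7 m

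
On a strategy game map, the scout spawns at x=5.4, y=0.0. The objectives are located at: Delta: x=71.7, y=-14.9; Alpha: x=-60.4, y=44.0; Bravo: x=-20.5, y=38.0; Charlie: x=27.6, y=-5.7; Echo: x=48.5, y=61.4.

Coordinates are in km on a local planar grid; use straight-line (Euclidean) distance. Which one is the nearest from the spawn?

Distances from the spawn (x=5.4, y=0.0):
Charlie: 22.9 km
Bravo: 46.0 km
Delta: 68.0 km
Echo: 75.0 km
Alpha: 79.2 km
The nearest is Charlie at 22.9 km.

Charlie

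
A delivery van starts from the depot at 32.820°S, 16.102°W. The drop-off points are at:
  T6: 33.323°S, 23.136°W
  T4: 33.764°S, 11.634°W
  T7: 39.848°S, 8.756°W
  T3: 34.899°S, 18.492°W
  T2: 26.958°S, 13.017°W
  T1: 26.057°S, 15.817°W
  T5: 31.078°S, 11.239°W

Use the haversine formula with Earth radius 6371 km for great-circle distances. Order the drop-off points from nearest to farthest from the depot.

Distance from the depot at 32.820°S, 16.102°W to each:
T3 34.899°S, 18.492°W: 319.6 km
T4 33.764°S, 11.634°W: 428.3 km
T5 31.078°S, 11.239°W: 498.0 km
T6 33.323°S, 23.136°W: 657.7 km
T2 26.958°S, 13.017°W: 716.4 km
T1 26.057°S, 15.817°W: 752.5 km
T7 39.848°S, 8.756°W: 1020.8 km

T3, T4, T5, T6, T2, T1, T7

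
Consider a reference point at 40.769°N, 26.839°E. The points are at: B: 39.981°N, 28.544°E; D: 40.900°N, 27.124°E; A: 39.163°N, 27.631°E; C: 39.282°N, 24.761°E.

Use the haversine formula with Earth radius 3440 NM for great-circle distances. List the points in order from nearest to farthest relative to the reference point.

D, B, A, C

Distance from the reference point at 40.769°N, 26.839°E to each:
D 40.900°N, 27.124°E: 15.1 NM
B 39.981°N, 28.544°E: 91.2 NM
A 39.163°N, 27.631°E: 103.1 NM
C 39.282°N, 24.761°E: 130.8 NM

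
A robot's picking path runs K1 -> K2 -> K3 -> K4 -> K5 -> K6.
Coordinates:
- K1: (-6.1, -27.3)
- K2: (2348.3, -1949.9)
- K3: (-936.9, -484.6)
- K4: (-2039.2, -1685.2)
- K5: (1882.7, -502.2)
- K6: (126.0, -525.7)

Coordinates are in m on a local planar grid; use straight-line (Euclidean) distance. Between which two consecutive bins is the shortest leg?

K3–K4

Leg distances:
K1→K2: 3039.7 m
K2→K3: 3597.2 m
K3→K4: 1629.9 m
K4→K5: 4096.4 m
K5→K6: 1756.9 m
The shortest leg is K3–K4 at 1629.9 m.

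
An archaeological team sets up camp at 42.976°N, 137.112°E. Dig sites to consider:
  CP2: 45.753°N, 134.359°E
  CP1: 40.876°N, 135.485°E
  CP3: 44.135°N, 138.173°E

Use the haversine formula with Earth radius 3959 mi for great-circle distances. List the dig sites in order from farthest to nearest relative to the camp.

CP2, CP1, CP3

Computing each great-circle distance from 42.976°N, 137.112°E:
CP2 45.753°N, 134.359°E: 235.2 mi
CP1 40.876°N, 135.485°E: 167.5 mi
CP3 44.135°N, 138.173°E: 96.1 mi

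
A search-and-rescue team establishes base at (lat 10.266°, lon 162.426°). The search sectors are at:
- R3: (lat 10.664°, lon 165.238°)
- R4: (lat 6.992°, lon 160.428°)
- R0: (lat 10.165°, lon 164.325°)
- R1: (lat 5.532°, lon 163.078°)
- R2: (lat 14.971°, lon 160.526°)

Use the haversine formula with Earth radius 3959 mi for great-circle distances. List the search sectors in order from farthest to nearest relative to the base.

Distance from the base at (lat 10.266°, lon 162.426°) to each:
R2 (lat 14.971°, lon 160.526°): 349.4 mi
R1 (lat 5.532°, lon 163.078°): 330.1 mi
R4 (lat 6.992°, lon 160.428°): 264.2 mi
R3 (lat 10.664°, lon 165.238°): 193.0 mi
R0 (lat 10.165°, lon 164.325°): 129.3 mi

R2, R1, R4, R3, R0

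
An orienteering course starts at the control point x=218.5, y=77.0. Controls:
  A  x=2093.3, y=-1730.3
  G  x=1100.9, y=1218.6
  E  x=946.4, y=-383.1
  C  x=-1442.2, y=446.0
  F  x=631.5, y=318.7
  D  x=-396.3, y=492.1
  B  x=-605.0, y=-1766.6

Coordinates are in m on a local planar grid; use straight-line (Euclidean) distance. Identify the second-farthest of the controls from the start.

Distances from the start (x=218.5, y=77.0):
A: 2604.1 m
B: 2019.2 m
C: 1701.2 m
G: 1442.9 m
E: 861.1 m
D: 741.8 m
F: 478.5 m
The second-farthest is B at 2019.2 m.

B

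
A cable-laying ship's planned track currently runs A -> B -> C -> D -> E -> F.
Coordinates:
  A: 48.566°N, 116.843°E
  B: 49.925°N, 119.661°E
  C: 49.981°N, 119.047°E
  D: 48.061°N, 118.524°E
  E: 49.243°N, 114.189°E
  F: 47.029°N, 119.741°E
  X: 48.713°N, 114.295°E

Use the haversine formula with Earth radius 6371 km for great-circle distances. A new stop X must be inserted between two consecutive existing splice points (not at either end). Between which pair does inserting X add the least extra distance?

Added distance for inserting X between each consecutive pair:
A–B: 345.1 km
B–C: 739.1 km
C–D: 475.6 km
D–E: 35.5 km
E–F: 26.8 km
Smallest added distance is 26.8 km, inserting between E and F.

between E and F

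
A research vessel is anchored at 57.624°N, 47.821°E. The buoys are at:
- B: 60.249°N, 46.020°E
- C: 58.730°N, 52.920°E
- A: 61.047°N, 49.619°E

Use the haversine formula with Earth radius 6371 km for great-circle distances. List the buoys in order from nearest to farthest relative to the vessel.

Distances from the vessel:
B 60.249°N, 46.020°E: 309.6 km
C 58.730°N, 52.920°E: 323.2 km
A 61.047°N, 49.619°E: 394.0 km

B, C, A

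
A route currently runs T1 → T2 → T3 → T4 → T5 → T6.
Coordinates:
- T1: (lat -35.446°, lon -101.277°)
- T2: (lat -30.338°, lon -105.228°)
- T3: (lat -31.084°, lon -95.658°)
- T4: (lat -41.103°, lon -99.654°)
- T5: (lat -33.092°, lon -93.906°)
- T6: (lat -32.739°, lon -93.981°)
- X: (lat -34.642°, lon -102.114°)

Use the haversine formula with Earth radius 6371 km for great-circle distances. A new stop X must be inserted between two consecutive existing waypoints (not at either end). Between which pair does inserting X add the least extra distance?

between T1 and T2

Added distance for inserting X between each consecutive pair:
T1–T2: 0.9 km
T2–T3: 363.2 km
T3–T4: 300.9 km
T4–T5: 501.3 km
T5–T6: 1518.4 km
Smallest added distance is 0.9 km, inserting between T1 and T2.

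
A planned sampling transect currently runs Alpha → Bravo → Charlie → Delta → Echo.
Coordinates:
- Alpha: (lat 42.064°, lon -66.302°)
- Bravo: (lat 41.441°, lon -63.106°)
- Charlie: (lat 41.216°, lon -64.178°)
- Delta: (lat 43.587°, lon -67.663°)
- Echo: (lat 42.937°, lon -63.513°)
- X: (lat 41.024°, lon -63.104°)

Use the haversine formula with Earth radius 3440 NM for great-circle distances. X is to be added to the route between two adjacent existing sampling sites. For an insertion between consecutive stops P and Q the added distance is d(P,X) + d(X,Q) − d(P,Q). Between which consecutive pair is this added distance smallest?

between Bravo and Charlie

Added distance for inserting X between each consecutive pair:
Alpha–Bravo: 33.8 NM
Bravo–Charlie: 24.8 NM
Charlie–Delta: 94.1 NM
Delta–Echo: 184.9 NM
Smallest added distance is 24.8 NM, inserting between Bravo and Charlie.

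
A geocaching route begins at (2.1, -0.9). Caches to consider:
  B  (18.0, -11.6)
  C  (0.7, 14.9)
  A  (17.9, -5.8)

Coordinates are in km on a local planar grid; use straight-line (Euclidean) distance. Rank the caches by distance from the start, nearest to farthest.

Computing each straight-line distance from (2.1, -0.9):
C (0.7, 14.9): 15.9 km
A (17.9, -5.8): 16.5 km
B (18.0, -11.6): 19.2 km

C, A, B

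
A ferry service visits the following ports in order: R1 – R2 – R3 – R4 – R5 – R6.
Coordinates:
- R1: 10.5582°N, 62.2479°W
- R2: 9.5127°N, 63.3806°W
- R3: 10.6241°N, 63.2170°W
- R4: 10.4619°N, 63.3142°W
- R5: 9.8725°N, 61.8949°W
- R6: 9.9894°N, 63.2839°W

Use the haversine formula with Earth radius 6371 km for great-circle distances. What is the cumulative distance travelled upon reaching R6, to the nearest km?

Leg distances:
R1→R2: 170.0 km  (cumulative 170.0 km)
R2→R3: 124.9 km  (cumulative 294.9 km)
R3→R4: 20.9 km  (cumulative 315.8 km)
R4→R5: 168.6 km  (cumulative 484.4 km)
R5→R6: 152.7 km  (cumulative 637.1 km)
Cumulative distance at R6 ≈ 637 km.

637 km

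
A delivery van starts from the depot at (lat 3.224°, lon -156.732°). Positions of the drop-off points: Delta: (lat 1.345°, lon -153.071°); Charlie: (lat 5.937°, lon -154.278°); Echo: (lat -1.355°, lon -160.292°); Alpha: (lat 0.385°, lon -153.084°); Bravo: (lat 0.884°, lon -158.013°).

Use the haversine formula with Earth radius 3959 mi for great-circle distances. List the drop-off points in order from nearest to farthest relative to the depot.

Computing each great-circle distance from (lat 3.224°, lon -156.732°):
Bravo (lat 0.884°, lon -158.013°): 184.3 mi
Charlie (lat 5.937°, lon -154.278°): 252.4 mi
Delta (lat 1.345°, lon -153.071°): 284.2 mi
Alpha (lat 0.385°, lon -153.084°): 319.3 mi
Echo (lat -1.355°, lon -160.292°): 400.7 mi

Bravo, Charlie, Delta, Alpha, Echo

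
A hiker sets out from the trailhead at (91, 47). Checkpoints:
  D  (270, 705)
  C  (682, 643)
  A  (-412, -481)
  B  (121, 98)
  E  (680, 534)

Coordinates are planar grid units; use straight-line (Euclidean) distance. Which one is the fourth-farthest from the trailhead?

D

Distances from the trailhead ((91, 47)):
C: 839.3
E: 764.3
A: 729.2
D: 681.9
B: 59.2
The fourth-farthest is D at 681.9.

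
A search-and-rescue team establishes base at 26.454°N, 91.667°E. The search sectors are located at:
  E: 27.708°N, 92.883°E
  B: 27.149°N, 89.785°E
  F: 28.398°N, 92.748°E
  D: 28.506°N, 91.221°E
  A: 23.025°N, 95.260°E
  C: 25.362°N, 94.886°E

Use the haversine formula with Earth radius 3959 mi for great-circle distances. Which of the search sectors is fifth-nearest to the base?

C

Distances from the base (26.454°N, 91.667°E):
E: 114.5 mi
B: 125.6 mi
D: 144.4 mi
F: 149.8 mi
C: 213.8 mi
A: 327.0 mi
The fifth-nearest is C at 213.8 mi.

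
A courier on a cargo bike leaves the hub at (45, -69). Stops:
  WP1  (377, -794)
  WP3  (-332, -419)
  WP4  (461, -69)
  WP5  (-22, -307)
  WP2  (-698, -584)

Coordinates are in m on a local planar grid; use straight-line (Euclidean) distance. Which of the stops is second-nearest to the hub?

Distances from the hub ((45, -69)):
WP5: 247.3 m
WP4: 416.0 m
WP3: 514.4 m
WP1: 797.4 m
WP2: 904.0 m
The second-nearest is WP4 at 416.0 m.

WP4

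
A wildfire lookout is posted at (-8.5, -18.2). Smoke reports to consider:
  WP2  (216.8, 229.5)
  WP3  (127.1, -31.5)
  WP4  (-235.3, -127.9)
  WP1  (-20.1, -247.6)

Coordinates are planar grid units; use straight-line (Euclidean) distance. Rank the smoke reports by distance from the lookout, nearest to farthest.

WP3, WP1, WP4, WP2

Distance from the lookout at (-8.5, -18.2) to each:
WP3 (127.1, -31.5): 136.3
WP1 (-20.1, -247.6): 229.7
WP4 (-235.3, -127.9): 251.9
WP2 (216.8, 229.5): 334.8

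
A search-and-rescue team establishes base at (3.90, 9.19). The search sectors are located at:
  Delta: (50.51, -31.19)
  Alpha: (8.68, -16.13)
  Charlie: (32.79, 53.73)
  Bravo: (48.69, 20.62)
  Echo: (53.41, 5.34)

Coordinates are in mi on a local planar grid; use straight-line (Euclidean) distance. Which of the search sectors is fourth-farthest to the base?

Distance to each, sorted:
Delta: 61.7 mi
Charlie: 53.1 mi
Echo: 49.7 mi
Bravo: 46.2 mi
Alpha: 25.8 mi
The fourth-farthest is Bravo at 46.2 mi.

Bravo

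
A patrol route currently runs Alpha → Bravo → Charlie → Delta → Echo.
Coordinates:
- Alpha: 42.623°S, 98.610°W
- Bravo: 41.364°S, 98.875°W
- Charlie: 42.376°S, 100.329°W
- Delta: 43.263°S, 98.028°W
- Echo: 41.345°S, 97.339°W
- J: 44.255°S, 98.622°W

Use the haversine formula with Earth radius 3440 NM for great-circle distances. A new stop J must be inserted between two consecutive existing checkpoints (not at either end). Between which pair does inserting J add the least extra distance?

Added distance for inserting J between each consecutive pair:
Alpha–Bravo: 195.4 NM
Bravo–Charlie: 220.2 NM
Charlie–Delta: 85.6 NM
Delta–Echo: 129.4 NM
Smallest added distance is 85.6 NM, inserting between Charlie and Delta.

between Charlie and Delta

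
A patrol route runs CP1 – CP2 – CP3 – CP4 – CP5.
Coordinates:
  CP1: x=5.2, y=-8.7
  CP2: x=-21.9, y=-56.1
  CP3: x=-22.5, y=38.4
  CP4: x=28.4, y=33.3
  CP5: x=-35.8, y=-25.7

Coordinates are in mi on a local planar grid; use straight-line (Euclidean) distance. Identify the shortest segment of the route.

CP3–CP4

Leg distances:
CP1→CP2: 54.6 mi
CP2→CP3: 94.5 mi
CP3→CP4: 51.2 mi
CP4→CP5: 87.2 mi
The shortest leg is CP3–CP4 at 51.2 mi.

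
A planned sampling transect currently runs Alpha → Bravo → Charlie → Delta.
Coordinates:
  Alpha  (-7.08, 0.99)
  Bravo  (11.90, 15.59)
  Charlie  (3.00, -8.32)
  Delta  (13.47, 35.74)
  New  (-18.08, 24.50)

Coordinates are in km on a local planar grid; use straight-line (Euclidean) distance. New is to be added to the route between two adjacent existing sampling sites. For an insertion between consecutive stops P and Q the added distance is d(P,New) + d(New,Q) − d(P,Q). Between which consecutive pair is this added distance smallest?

between Charlie and Delta

Added distance for inserting New between each consecutive pair:
Alpha–Bravo: 33.3 km
Bravo–Charlie: 44.8 km
Charlie–Delta: 27.2 km
Smallest added distance is 27.2 km, inserting between Charlie and Delta.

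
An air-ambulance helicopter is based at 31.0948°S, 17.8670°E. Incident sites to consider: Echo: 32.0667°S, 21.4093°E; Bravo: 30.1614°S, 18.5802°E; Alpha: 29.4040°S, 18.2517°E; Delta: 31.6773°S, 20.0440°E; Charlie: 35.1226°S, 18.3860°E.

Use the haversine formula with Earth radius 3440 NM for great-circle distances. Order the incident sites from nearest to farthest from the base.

Bravo, Alpha, Delta, Echo, Charlie

Distance from the base at 31.0948°S, 17.8670°E to each:
Bravo 30.1614°S, 18.5802°E: 67.1 NM
Alpha 29.4040°S, 18.2517°E: 103.5 NM
Delta 31.6773°S, 20.0440°E: 116.9 NM
Echo 32.0667°S, 21.4093°E: 190.3 NM
Charlie 35.1226°S, 18.3860°E: 243.2 NM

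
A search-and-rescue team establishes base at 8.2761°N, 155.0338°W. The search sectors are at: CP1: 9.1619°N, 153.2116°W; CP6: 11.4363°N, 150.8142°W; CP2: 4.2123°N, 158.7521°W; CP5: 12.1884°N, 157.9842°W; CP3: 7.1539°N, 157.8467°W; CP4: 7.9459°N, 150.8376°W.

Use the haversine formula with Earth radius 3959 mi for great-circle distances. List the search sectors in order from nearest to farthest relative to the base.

CP1, CP3, CP4, CP5, CP6, CP2

Computing each great-circle distance from 8.2761°N, 155.0338°W:
CP1 9.1619°N, 153.2116°W: 138.7 mi
CP3 7.1539°N, 157.8467°W: 207.6 mi
CP4 7.9459°N, 150.8376°W: 288.0 mi
CP5 12.1884°N, 157.9842°W: 336.6 mi
CP6 11.4363°N, 150.8142°W: 360.8 mi
CP2 4.2123°N, 158.7521°W: 379.5 mi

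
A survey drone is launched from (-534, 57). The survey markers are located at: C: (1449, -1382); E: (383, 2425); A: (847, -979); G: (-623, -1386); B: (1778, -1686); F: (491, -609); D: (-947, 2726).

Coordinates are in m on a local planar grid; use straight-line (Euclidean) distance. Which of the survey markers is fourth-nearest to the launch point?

C

Distances from the launch point ((-534, 57)):
F: 1222.4 m
G: 1445.7 m
A: 1726.4 m
C: 2450.1 m
E: 2539.4 m
D: 2700.8 m
B: 2895.4 m
The fourth-nearest is C at 2450.1 m.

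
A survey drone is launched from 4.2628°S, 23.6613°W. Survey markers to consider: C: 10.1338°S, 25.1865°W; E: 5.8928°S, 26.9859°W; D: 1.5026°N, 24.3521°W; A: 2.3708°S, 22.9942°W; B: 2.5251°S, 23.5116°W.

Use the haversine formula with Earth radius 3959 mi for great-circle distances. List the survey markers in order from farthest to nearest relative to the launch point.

C, D, E, A, B

Distance from the launch point at 4.2628°S, 23.6613°W to each:
C 10.1338°S, 25.1865°W: 418.9 mi
D 1.5026°N, 24.3521°W: 401.2 mi
E 5.8928°S, 26.9859°W: 255.0 mi
A 2.3708°S, 22.9942°W: 138.6 mi
B 2.5251°S, 23.5116°W: 120.5 mi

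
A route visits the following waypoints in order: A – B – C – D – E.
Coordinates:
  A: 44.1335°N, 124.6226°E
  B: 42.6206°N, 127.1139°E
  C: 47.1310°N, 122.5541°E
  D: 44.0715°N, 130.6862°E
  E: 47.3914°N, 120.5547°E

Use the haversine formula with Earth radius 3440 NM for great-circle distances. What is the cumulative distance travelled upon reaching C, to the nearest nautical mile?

475 NM

Leg distances:
A→B: 141.7 NM  (cumulative 141.7 NM)
B→C: 333.0 NM  (cumulative 474.6 NM)
Cumulative distance at C ≈ 475 NM.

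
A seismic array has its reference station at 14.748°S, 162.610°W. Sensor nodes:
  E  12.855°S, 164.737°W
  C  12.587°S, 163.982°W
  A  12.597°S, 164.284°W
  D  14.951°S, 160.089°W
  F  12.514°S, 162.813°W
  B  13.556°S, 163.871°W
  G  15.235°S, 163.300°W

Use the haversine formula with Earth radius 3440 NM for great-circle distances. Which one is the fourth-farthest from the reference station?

Distances from the reference station (14.748°S, 162.610°W):
E: 168.2 NM
A: 161.9 NM
C: 152.4 NM
D: 146.8 NM
F: 134.6 NM
B: 102.5 NM
G: 49.6 NM
The fourth-farthest is D at 146.8 NM.

D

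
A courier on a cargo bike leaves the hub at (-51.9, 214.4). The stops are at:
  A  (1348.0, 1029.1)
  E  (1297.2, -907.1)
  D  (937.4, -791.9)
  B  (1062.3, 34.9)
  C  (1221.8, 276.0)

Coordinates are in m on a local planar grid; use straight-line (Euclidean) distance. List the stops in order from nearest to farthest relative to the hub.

Distances from the hub:
B (1062.3, 34.9): 1128.6 m
C (1221.8, 276.0): 1275.2 m
D (937.4, -791.9): 1411.2 m
A (1348.0, 1029.1): 1619.7 m
E (1297.2, -907.1): 1754.4 m

B, C, D, A, E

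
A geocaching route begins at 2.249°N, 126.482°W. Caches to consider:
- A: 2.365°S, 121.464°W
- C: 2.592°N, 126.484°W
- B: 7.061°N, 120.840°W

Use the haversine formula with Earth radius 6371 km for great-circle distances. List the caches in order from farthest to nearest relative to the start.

B, A, C

Computing each great-circle distance from 2.249°N, 126.482°W:
B 7.061°N, 120.840°W: 822.8 km
A 2.365°S, 121.464°W: 757.9 km
C 2.592°N, 126.484°W: 38.1 km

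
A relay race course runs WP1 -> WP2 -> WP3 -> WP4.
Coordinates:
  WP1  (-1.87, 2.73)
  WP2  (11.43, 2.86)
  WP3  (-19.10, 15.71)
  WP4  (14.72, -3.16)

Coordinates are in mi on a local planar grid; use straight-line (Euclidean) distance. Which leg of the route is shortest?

WP1–WP2

Leg distances:
WP1→WP2: 13.3 mi
WP2→WP3: 33.1 mi
WP3→WP4: 38.7 mi
The shortest leg is WP1–WP2 at 13.3 mi.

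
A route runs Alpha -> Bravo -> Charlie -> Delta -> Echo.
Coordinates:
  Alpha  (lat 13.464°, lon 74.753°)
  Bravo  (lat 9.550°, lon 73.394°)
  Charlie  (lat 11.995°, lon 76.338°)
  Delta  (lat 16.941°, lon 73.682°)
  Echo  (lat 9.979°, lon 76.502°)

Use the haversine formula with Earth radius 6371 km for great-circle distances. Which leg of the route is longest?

Leg distances:
Alpha→Bravo: 459.7 km
Bravo→Charlie: 421.1 km
Charlie→Delta: 619.8 km
Delta→Echo: 832.0 km
The longest leg is Delta–Echo at 832.0 km.

Delta–Echo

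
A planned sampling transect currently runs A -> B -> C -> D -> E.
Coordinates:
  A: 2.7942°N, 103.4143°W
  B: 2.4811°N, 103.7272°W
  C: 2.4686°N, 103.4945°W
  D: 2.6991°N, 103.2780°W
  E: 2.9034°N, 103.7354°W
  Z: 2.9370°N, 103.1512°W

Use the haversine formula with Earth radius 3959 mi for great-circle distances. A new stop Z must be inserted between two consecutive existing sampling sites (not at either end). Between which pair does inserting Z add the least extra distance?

Added distance for inserting Z between each consecutive pair:
A–B: 40.8 mi
B–C: 74.7 mi
C–D: 36.9 mi
D–E: 24.4 mi
Smallest added distance is 24.4 mi, inserting between D and E.

between D and E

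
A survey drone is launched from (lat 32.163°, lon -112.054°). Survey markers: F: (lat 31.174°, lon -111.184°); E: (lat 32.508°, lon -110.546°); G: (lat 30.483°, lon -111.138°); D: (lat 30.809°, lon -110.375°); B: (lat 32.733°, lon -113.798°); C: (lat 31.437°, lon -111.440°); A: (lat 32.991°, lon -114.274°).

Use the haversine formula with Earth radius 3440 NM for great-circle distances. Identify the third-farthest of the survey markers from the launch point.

G

Distance to each, sorted:
A: 122.8 NM
D: 118.3 NM
G: 111.3 NM
B: 94.8 NM
E: 79.3 NM
F: 74.2 NM
C: 53.7 NM
The third-farthest is G at 111.3 NM.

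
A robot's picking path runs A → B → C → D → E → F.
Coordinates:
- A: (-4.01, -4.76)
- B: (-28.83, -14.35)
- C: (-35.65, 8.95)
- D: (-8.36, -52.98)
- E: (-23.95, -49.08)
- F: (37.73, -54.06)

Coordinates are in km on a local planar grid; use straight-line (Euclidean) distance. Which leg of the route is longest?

Leg distances:
A→B: 26.6 km
B→C: 24.3 km
C→D: 67.7 km
D→E: 16.1 km
E→F: 61.9 km
The longest leg is C–D at 67.7 km.

C–D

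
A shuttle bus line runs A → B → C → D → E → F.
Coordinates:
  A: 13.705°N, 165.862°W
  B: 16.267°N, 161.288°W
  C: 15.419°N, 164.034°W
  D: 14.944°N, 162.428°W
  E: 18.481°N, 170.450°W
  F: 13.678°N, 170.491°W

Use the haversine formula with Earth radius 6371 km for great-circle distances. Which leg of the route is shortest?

C–D

Leg distances:
A→B: 567.9 km
B→C: 308.5 km
C→D: 180.3 km
D→E: 940.3 km
E→F: 534.1 km
The shortest leg is C–D at 180.3 km.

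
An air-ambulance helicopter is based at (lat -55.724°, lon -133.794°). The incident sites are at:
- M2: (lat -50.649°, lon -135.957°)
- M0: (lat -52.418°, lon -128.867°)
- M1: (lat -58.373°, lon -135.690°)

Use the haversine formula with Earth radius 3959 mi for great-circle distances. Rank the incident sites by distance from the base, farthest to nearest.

Distances from the base:
M2 (lat -50.649°, lon -135.957°): 361.9 mi
M0 (lat -52.418°, lon -128.867°): 303.3 mi
M1 (lat -58.373°, lon -135.690°): 196.4 mi

M2, M0, M1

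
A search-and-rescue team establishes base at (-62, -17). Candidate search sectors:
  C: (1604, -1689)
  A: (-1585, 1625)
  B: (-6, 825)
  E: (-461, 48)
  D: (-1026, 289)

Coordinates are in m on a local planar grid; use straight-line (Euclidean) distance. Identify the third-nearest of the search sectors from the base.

Distances from the base ((-62, -17)):
E: 404.3 m
B: 843.9 m
D: 1011.4 m
A: 2239.6 m
C: 2360.3 m
The third-nearest is D at 1011.4 m.

D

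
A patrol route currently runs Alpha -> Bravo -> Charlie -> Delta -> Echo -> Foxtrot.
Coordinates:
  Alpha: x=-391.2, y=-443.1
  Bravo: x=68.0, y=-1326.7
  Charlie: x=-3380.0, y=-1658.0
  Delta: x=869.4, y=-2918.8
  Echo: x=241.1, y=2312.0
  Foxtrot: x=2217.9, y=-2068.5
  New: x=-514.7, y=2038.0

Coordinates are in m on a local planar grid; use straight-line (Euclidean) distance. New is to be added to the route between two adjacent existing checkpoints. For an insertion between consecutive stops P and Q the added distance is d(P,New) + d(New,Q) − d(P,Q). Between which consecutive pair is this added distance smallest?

Added distance for inserting New between each consecutive pair:
Alpha–Bravo: 4903.2 m
Bravo–Charlie: 4627.5 m
Charlie–Delta: 5390.5 m
Delta–Echo: 682.0 m
Echo–Foxtrot: 930.6 m
Smallest added distance is 682.0 m, inserting between Delta and Echo.

between Delta and Echo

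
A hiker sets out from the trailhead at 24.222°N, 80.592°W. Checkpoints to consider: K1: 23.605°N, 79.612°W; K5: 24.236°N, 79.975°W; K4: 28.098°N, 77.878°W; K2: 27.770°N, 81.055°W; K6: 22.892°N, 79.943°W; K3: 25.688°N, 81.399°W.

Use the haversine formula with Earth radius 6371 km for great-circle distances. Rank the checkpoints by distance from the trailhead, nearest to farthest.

Distances from the trailhead:
K5 24.236°N, 79.975°W: 62.6 km
K1 23.605°N, 79.612°W: 121.0 km
K6 22.892°N, 79.943°W: 162.0 km
K3 25.688°N, 81.399°W: 182.2 km
K2 27.770°N, 81.055°W: 397.2 km
K4 28.098°N, 77.878°W: 509.0 km

K5, K1, K6, K3, K2, K4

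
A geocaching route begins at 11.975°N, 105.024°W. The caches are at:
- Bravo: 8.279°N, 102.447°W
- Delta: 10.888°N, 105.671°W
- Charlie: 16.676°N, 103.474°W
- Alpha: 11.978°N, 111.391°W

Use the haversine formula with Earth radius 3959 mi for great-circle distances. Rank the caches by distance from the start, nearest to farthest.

Delta, Bravo, Charlie, Alpha

Distance from the start at 11.975°N, 105.024°W to each:
Delta 10.888°N, 105.671°W: 87.0 mi
Bravo 8.279°N, 102.447°W: 309.7 mi
Charlie 16.676°N, 103.474°W: 341.0 mi
Alpha 11.978°N, 111.391°W: 430.4 mi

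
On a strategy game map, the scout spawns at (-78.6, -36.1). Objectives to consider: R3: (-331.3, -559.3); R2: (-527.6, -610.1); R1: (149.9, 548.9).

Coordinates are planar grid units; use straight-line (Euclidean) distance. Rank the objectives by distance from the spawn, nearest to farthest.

R3, R1, R2

Computing each straight-line distance from (-78.6, -36.1):
R3 (-331.3, -559.3): 581.0
R1 (149.9, 548.9): 628.0
R2 (-527.6, -610.1): 728.8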